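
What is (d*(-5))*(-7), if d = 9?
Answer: 315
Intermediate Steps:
(d*(-5))*(-7) = (9*(-5))*(-7) = -45*(-7) = 315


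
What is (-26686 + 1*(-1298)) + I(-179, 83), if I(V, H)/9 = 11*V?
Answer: -45705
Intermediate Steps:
I(V, H) = 99*V (I(V, H) = 9*(11*V) = 99*V)
(-26686 + 1*(-1298)) + I(-179, 83) = (-26686 + 1*(-1298)) + 99*(-179) = (-26686 - 1298) - 17721 = -27984 - 17721 = -45705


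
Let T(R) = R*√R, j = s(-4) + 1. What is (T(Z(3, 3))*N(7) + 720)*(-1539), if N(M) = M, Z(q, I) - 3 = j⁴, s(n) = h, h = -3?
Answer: -1108080 - 204687*√19 ≈ -2.0003e+6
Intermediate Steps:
s(n) = -3
j = -2 (j = -3 + 1 = -2)
Z(q, I) = 19 (Z(q, I) = 3 + (-2)⁴ = 3 + 16 = 19)
T(R) = R^(3/2)
(T(Z(3, 3))*N(7) + 720)*(-1539) = (19^(3/2)*7 + 720)*(-1539) = ((19*√19)*7 + 720)*(-1539) = (133*√19 + 720)*(-1539) = (720 + 133*√19)*(-1539) = -1108080 - 204687*√19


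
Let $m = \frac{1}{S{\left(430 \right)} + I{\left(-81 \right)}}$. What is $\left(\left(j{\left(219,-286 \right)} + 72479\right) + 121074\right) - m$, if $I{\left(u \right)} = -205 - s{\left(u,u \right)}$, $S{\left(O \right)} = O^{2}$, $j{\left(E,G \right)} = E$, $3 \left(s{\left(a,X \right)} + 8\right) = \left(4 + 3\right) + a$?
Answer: $\frac{107385148273}{554183} \approx 1.9377 \cdot 10^{5}$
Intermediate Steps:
$s{\left(a,X \right)} = - \frac{17}{3} + \frac{a}{3}$ ($s{\left(a,X \right)} = -8 + \frac{\left(4 + 3\right) + a}{3} = -8 + \frac{7 + a}{3} = -8 + \left(\frac{7}{3} + \frac{a}{3}\right) = - \frac{17}{3} + \frac{a}{3}$)
$I{\left(u \right)} = - \frac{598}{3} - \frac{u}{3}$ ($I{\left(u \right)} = -205 - \left(- \frac{17}{3} + \frac{u}{3}\right) = - \frac{598}{3} - \frac{u}{3}$)
$m = \frac{3}{554183}$ ($m = \frac{1}{430^{2} - \frac{517}{3}} = \frac{1}{184900 + \left(- \frac{598}{3} + 27\right)} = \frac{1}{184900 - \frac{517}{3}} = \frac{1}{\frac{554183}{3}} = \frac{3}{554183} \approx 5.4134 \cdot 10^{-6}$)
$\left(\left(j{\left(219,-286 \right)} + 72479\right) + 121074\right) - m = \left(\left(219 + 72479\right) + 121074\right) - \frac{3}{554183} = \left(72698 + 121074\right) - \frac{3}{554183} = 193772 - \frac{3}{554183} = \frac{107385148273}{554183}$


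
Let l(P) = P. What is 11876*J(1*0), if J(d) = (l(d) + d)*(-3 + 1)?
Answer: 0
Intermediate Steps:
J(d) = -4*d (J(d) = (d + d)*(-3 + 1) = (2*d)*(-2) = -4*d)
11876*J(1*0) = 11876*(-4*0) = 11876*0 = 0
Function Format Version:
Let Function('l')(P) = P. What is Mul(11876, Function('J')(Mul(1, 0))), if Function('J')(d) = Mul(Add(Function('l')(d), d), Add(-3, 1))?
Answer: 0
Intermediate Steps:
Function('J')(d) = Mul(-4, d) (Function('J')(d) = Mul(Add(d, d), Add(-3, 1)) = Mul(Mul(2, d), -2) = Mul(-4, d))
Mul(11876, Function('J')(Mul(1, 0))) = Mul(11876, Mul(-4, Mul(1, 0))) = Mul(11876, Mul(-4, 0)) = Mul(11876, 0) = 0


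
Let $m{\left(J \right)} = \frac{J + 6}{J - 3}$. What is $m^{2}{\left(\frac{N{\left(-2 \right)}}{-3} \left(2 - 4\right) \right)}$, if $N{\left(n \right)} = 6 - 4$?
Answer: $\frac{484}{25} \approx 19.36$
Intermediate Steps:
$N{\left(n \right)} = 2$ ($N{\left(n \right)} = 6 - 4 = 2$)
$m{\left(J \right)} = \frac{6 + J}{-3 + J}$
$m^{2}{\left(\frac{N{\left(-2 \right)}}{-3} \left(2 - 4\right) \right)} = \left(\frac{6 + \frac{2}{-3} \left(2 - 4\right)}{-3 + \frac{2}{-3} \left(2 - 4\right)}\right)^{2} = \left(\frac{6 + 2 \left(- \frac{1}{3}\right) \left(-2\right)}{-3 + 2 \left(- \frac{1}{3}\right) \left(-2\right)}\right)^{2} = \left(\frac{6 - - \frac{4}{3}}{-3 - - \frac{4}{3}}\right)^{2} = \left(\frac{6 + \frac{4}{3}}{-3 + \frac{4}{3}}\right)^{2} = \left(\frac{1}{- \frac{5}{3}} \cdot \frac{22}{3}\right)^{2} = \left(\left(- \frac{3}{5}\right) \frac{22}{3}\right)^{2} = \left(- \frac{22}{5}\right)^{2} = \frac{484}{25}$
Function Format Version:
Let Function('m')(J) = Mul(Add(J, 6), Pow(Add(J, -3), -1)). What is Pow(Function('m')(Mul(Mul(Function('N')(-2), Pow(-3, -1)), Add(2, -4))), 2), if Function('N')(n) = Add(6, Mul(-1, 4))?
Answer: Rational(484, 25) ≈ 19.360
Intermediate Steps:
Function('N')(n) = 2 (Function('N')(n) = Add(6, -4) = 2)
Function('m')(J) = Mul(Pow(Add(-3, J), -1), Add(6, J)) (Function('m')(J) = Mul(Add(6, J), Pow(Add(-3, J), -1)) = Mul(Pow(Add(-3, J), -1), Add(6, J)))
Pow(Function('m')(Mul(Mul(Function('N')(-2), Pow(-3, -1)), Add(2, -4))), 2) = Pow(Mul(Pow(Add(-3, Mul(Mul(2, Pow(-3, -1)), Add(2, -4))), -1), Add(6, Mul(Mul(2, Pow(-3, -1)), Add(2, -4)))), 2) = Pow(Mul(Pow(Add(-3, Mul(Mul(2, Rational(-1, 3)), -2)), -1), Add(6, Mul(Mul(2, Rational(-1, 3)), -2))), 2) = Pow(Mul(Pow(Add(-3, Mul(Rational(-2, 3), -2)), -1), Add(6, Mul(Rational(-2, 3), -2))), 2) = Pow(Mul(Pow(Add(-3, Rational(4, 3)), -1), Add(6, Rational(4, 3))), 2) = Pow(Mul(Pow(Rational(-5, 3), -1), Rational(22, 3)), 2) = Pow(Mul(Rational(-3, 5), Rational(22, 3)), 2) = Pow(Rational(-22, 5), 2) = Rational(484, 25)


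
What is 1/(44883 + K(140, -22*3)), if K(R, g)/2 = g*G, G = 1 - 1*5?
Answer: 1/45411 ≈ 2.2021e-5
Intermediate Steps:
G = -4 (G = 1 - 5 = -4)
K(R, g) = -8*g (K(R, g) = 2*(g*(-4)) = 2*(-4*g) = -8*g)
1/(44883 + K(140, -22*3)) = 1/(44883 - (-176)*3) = 1/(44883 - 8*(-66)) = 1/(44883 + 528) = 1/45411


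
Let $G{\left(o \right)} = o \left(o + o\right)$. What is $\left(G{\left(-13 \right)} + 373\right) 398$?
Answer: $282978$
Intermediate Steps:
$G{\left(o \right)} = 2 o^{2}$ ($G{\left(o \right)} = o 2 o = 2 o^{2}$)
$\left(G{\left(-13 \right)} + 373\right) 398 = \left(2 \left(-13\right)^{2} + 373\right) 398 = \left(2 \cdot 169 + 373\right) 398 = \left(338 + 373\right) 398 = 711 \cdot 398 = 282978$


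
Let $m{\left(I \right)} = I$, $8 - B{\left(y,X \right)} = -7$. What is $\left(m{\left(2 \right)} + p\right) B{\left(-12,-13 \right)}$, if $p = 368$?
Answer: $5550$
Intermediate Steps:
$B{\left(y,X \right)} = 15$ ($B{\left(y,X \right)} = 8 - -7 = 8 + 7 = 15$)
$\left(m{\left(2 \right)} + p\right) B{\left(-12,-13 \right)} = \left(2 + 368\right) 15 = 370 \cdot 15 = 5550$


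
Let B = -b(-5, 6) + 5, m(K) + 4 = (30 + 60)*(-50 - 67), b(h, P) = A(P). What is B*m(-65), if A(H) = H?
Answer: 10534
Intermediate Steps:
b(h, P) = P
m(K) = -10534 (m(K) = -4 + (30 + 60)*(-50 - 67) = -4 + 90*(-117) = -4 - 10530 = -10534)
B = -1 (B = -1*6 + 5 = -6 + 5 = -1)
B*m(-65) = -1*(-10534) = 10534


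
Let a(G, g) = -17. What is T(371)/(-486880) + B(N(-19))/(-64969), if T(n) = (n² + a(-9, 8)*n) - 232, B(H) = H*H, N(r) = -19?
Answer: -4346664759/15816053360 ≈ -0.27483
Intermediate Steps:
B(H) = H²
T(n) = -232 + n² - 17*n (T(n) = (n² - 17*n) - 232 = -232 + n² - 17*n)
T(371)/(-486880) + B(N(-19))/(-64969) = (-232 + 371² - 17*371)/(-486880) + (-19)²/(-64969) = (-232 + 137641 - 6307)*(-1/486880) + 361*(-1/64969) = 131102*(-1/486880) - 361/64969 = -65551/243440 - 361/64969 = -4346664759/15816053360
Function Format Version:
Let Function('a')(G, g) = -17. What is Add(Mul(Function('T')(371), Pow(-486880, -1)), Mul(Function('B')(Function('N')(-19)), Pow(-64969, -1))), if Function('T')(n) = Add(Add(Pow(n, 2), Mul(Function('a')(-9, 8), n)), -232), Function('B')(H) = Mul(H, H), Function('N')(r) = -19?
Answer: Rational(-4346664759, 15816053360) ≈ -0.27483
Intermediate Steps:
Function('B')(H) = Pow(H, 2)
Function('T')(n) = Add(-232, Pow(n, 2), Mul(-17, n)) (Function('T')(n) = Add(Add(Pow(n, 2), Mul(-17, n)), -232) = Add(-232, Pow(n, 2), Mul(-17, n)))
Add(Mul(Function('T')(371), Pow(-486880, -1)), Mul(Function('B')(Function('N')(-19)), Pow(-64969, -1))) = Add(Mul(Add(-232, Pow(371, 2), Mul(-17, 371)), Pow(-486880, -1)), Mul(Pow(-19, 2), Pow(-64969, -1))) = Add(Mul(Add(-232, 137641, -6307), Rational(-1, 486880)), Mul(361, Rational(-1, 64969))) = Add(Mul(131102, Rational(-1, 486880)), Rational(-361, 64969)) = Add(Rational(-65551, 243440), Rational(-361, 64969)) = Rational(-4346664759, 15816053360)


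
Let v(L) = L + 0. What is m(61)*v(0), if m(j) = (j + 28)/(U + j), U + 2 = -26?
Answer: 0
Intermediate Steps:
U = -28 (U = -2 - 26 = -28)
m(j) = (28 + j)/(-28 + j) (m(j) = (j + 28)/(-28 + j) = (28 + j)/(-28 + j))
v(L) = L
m(61)*v(0) = ((28 + 61)/(-28 + 61))*0 = (89/33)*0 = 0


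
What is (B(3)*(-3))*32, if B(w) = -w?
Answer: 288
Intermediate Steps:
(B(3)*(-3))*32 = (-1*3*(-3))*32 = -3*(-3)*32 = 9*32 = 288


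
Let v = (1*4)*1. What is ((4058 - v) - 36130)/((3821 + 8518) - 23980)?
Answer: 32076/11641 ≈ 2.7554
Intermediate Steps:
v = 4 (v = 4*1 = 4)
((4058 - v) - 36130)/((3821 + 8518) - 23980) = ((4058 - 1*4) - 36130)/((3821 + 8518) - 23980) = ((4058 - 4) - 36130)/(12339 - 23980) = (4054 - 36130)/(-11641) = -32076*(-1/11641) = 32076/11641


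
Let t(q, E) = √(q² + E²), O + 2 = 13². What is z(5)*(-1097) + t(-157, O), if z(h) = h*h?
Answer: -27425 + √52538 ≈ -27196.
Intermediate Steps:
z(h) = h²
O = 167 (O = -2 + 13² = -2 + 169 = 167)
t(q, E) = √(E² + q²)
z(5)*(-1097) + t(-157, O) = 5²*(-1097) + √(167² + (-157)²) = 25*(-1097) + √(27889 + 24649) = -27425 + √52538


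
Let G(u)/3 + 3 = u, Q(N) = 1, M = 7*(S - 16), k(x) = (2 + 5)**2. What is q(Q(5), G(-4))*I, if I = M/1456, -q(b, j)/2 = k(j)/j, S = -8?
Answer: -7/13 ≈ -0.53846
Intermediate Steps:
k(x) = 49 (k(x) = 7**2 = 49)
M = -168 (M = 7*(-8 - 16) = 7*(-24) = -168)
G(u) = -9 + 3*u
q(b, j) = -98/j
I = -3/26 (I = -168/1456 = -168*1/1456 = -3/26 ≈ -0.11538)
q(Q(5), G(-4))*I = -98/(-9 + 3*(-4))*(-3/26) = -98/(-9 - 12)*(-3/26) = -98/(-21)*(-3/26) = -98*(-1/21)*(-3/26) = (14/3)*(-3/26) = -7/13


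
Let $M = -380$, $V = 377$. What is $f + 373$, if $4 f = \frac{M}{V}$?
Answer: $\frac{140526}{377} \approx 372.75$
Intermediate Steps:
$f = - \frac{95}{377}$ ($f = \frac{\left(-380\right) \frac{1}{377}}{4} = \frac{1}{4} \left(- \frac{380}{377}\right) = - \frac{95}{377} \approx -0.25199$)
$f + 373 = - \frac{95}{377} + 373 = \frac{140526}{377}$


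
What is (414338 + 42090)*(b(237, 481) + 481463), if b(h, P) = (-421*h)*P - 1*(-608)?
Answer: -21685198261048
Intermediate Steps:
b(h, P) = 608 - 421*P*h (b(h, P) = -421*P*h + 608 = 608 - 421*P*h)
(414338 + 42090)*(b(237, 481) + 481463) = (414338 + 42090)*((608 - 421*481*237) + 481463) = 456428*((608 - 47992737) + 481463) = 456428*(-47992129 + 481463) = 456428*(-47510666) = -21685198261048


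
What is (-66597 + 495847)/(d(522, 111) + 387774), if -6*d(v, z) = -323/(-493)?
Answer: 74689500/67472657 ≈ 1.1070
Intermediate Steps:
d(v, z) = -19/174 (d(v, z) = -(-323)/(6*(-493)) = -(-323)*(-1)/(6*493) = -⅙*19/29 = -19/174)
(-66597 + 495847)/(d(522, 111) + 387774) = (-66597 + 495847)/(-19/174 + 387774) = 429250/(67472657/174) = 429250*(174/67472657) = 74689500/67472657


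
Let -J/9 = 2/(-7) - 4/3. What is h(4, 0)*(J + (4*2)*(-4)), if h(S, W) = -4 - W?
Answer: 488/7 ≈ 69.714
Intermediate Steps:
J = 102/7 (J = -9*(2/(-7) - 4/3) = -9*(2*(-⅐) - 4*⅓) = -9*(-2/7 - 4/3) = -9*(-34/21) = 102/7 ≈ 14.571)
h(4, 0)*(J + (4*2)*(-4)) = (-4 - 1*0)*(102/7 + (4*2)*(-4)) = (-4 + 0)*(102/7 + 8*(-4)) = -4*(102/7 - 32) = -4*(-122/7) = 488/7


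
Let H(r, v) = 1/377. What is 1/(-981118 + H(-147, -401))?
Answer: -377/369881485 ≈ -1.0192e-6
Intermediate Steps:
H(r, v) = 1/377
1/(-981118 + H(-147, -401)) = 1/(-981118 + 1/377) = 1/(-369881485/377) = -377/369881485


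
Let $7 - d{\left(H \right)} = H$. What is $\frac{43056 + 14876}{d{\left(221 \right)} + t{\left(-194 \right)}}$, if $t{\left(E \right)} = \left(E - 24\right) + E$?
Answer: $- \frac{28966}{313} \approx -92.543$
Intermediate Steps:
$t{\left(E \right)} = -24 + 2 E$ ($t{\left(E \right)} = \left(-24 + E\right) + E = -24 + 2 E$)
$d{\left(H \right)} = 7 - H$
$\frac{43056 + 14876}{d{\left(221 \right)} + t{\left(-194 \right)}} = \frac{43056 + 14876}{\left(7 - 221\right) + \left(-24 + 2 \left(-194\right)\right)} = \frac{57932}{\left(7 - 221\right) - 412} = \frac{57932}{-214 - 412} = \frac{57932}{-626} = 57932 \left(- \frac{1}{626}\right) = - \frac{28966}{313}$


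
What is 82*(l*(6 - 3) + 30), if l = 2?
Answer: 2952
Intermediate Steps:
82*(l*(6 - 3) + 30) = 82*(2*(6 - 3) + 30) = 82*(2*3 + 30) = 82*(6 + 30) = 82*36 = 2952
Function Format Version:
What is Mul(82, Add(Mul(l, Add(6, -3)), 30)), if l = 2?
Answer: 2952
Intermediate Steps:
Mul(82, Add(Mul(l, Add(6, -3)), 30)) = Mul(82, Add(Mul(2, Add(6, -3)), 30)) = Mul(82, Add(Mul(2, 3), 30)) = Mul(82, Add(6, 30)) = Mul(82, 36) = 2952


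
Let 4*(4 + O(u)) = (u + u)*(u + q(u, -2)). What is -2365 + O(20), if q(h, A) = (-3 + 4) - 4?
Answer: -2199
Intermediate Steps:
q(h, A) = -3 (q(h, A) = 1 - 4 = -3)
O(u) = -4 + u*(-3 + u)/2 (O(u) = -4 + ((u + u)*(u - 3))/4 = -4 + ((2*u)*(-3 + u))/4 = -4 + (2*u*(-3 + u))/4 = -4 + u*(-3 + u)/2)
-2365 + O(20) = -2365 + (-4 + (1/2)*20**2 - 3/2*20) = -2365 + (-4 + (1/2)*400 - 30) = -2365 + (-4 + 200 - 30) = -2365 + 166 = -2199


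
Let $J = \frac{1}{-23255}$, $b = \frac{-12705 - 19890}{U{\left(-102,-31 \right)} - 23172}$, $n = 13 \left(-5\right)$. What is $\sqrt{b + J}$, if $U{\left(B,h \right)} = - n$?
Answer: $\frac{\sqrt{407299613575635130}}{537353285} \approx 1.1877$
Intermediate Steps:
$n = -65$
$U{\left(B,h \right)} = 65$ ($U{\left(B,h \right)} = \left(-1\right) \left(-65\right) = 65$)
$b = \frac{32595}{23107}$ ($b = \frac{-12705 - 19890}{65 - 23172} = - \frac{32595}{-23107} = \left(-32595\right) \left(- \frac{1}{23107}\right) = \frac{32595}{23107} \approx 1.4106$)
$J = - \frac{1}{23255} \approx -4.3001 \cdot 10^{-5}$
$\sqrt{b + J} = \sqrt{\frac{32595}{23107} - \frac{1}{23255}} = \sqrt{\frac{757973618}{537353285}} = \frac{\sqrt{407299613575635130}}{537353285}$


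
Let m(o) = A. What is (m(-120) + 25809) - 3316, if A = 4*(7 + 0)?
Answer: 22521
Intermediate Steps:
A = 28 (A = 4*7 = 28)
m(o) = 28
(m(-120) + 25809) - 3316 = (28 + 25809) - 3316 = 25837 - 3316 = 22521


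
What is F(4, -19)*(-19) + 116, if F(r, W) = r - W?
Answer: -321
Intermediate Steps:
F(4, -19)*(-19) + 116 = (4 - 1*(-19))*(-19) + 116 = (4 + 19)*(-19) + 116 = 23*(-19) + 116 = -437 + 116 = -321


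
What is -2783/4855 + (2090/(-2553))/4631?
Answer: -2992127029/5218217115 ≈ -0.57340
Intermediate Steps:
-2783/4855 + (2090/(-2553))/4631 = -2783*1/4855 + (2090*(-1/2553))*(1/4631) = -2783/4855 - 2090/2553*1/4631 = -2783/4855 - 190/1074813 = -2992127029/5218217115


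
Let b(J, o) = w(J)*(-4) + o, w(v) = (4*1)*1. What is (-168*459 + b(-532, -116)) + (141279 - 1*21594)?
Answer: 42441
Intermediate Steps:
w(v) = 4 (w(v) = 4*1 = 4)
b(J, o) = -16 + o (b(J, o) = 4*(-4) + o = -16 + o)
(-168*459 + b(-532, -116)) + (141279 - 1*21594) = (-168*459 + (-16 - 116)) + (141279 - 1*21594) = (-77112 - 132) + (141279 - 21594) = -77244 + 119685 = 42441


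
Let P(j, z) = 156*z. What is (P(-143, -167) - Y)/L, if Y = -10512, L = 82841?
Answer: -15540/82841 ≈ -0.18759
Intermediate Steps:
(P(-143, -167) - Y)/L = (156*(-167) - 1*(-10512))/82841 = (-26052 + 10512)*(1/82841) = -15540*1/82841 = -15540/82841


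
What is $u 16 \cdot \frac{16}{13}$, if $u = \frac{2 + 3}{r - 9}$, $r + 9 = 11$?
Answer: $- \frac{1280}{91} \approx -14.066$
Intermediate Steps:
$r = 2$ ($r = -9 + 11 = 2$)
$u = - \frac{5}{7}$ ($u = \frac{2 + 3}{2 - 9} = \frac{5}{-7} = 5 \left(- \frac{1}{7}\right) = - \frac{5}{7} \approx -0.71429$)
$u 16 \cdot \frac{16}{13} = \left(- \frac{5}{7}\right) 16 \cdot \frac{16}{13} = - \frac{80 \cdot 16 \cdot \frac{1}{13}}{7} = \left(- \frac{80}{7}\right) \frac{16}{13} = - \frac{1280}{91}$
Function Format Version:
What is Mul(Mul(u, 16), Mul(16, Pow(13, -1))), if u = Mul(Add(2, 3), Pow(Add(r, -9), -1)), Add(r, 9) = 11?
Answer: Rational(-1280, 91) ≈ -14.066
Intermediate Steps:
r = 2 (r = Add(-9, 11) = 2)
u = Rational(-5, 7) (u = Mul(Add(2, 3), Pow(Add(2, -9), -1)) = Mul(5, Pow(-7, -1)) = Mul(5, Rational(-1, 7)) = Rational(-5, 7) ≈ -0.71429)
Mul(Mul(u, 16), Mul(16, Pow(13, -1))) = Mul(Mul(Rational(-5, 7), 16), Mul(16, Pow(13, -1))) = Mul(Rational(-80, 7), Mul(16, Rational(1, 13))) = Mul(Rational(-80, 7), Rational(16, 13)) = Rational(-1280, 91)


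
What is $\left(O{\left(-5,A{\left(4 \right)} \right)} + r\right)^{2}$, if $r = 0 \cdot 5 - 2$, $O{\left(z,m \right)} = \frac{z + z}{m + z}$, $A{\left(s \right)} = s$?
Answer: $64$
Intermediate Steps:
$O{\left(z,m \right)} = \frac{2 z}{m + z}$
$r = -2$ ($r = 0 - 2 = -2$)
$\left(O{\left(-5,A{\left(4 \right)} \right)} + r\right)^{2} = \left(2 \left(-5\right) \frac{1}{4 - 5} - 2\right)^{2} = \left(2 \left(-5\right) \frac{1}{-1} - 2\right)^{2} = \left(2 \left(-5\right) \left(-1\right) - 2\right)^{2} = \left(10 - 2\right)^{2} = 8^{2} = 64$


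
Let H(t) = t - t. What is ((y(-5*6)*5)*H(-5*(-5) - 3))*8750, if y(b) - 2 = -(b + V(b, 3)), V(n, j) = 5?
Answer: 0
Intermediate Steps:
H(t) = 0
y(b) = -3 - b (y(b) = 2 - (b + 5) = 2 - (5 + b) = 2 + (-5 - b) = -3 - b)
((y(-5*6)*5)*H(-5*(-5) - 3))*8750 = (((-3 - (-5)*6)*5)*0)*8750 = (((-3 - 1*(-30))*5)*0)*8750 = (((-3 + 30)*5)*0)*8750 = ((27*5)*0)*8750 = (135*0)*8750 = 0*8750 = 0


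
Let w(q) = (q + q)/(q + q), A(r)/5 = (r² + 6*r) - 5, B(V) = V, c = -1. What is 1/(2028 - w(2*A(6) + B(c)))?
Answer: 1/2027 ≈ 0.00049334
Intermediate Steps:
A(r) = -25 + 5*r² + 30*r (A(r) = 5*((r² + 6*r) - 5) = 5*(-5 + r² + 6*r) = -25 + 5*r² + 30*r)
w(q) = 1 (w(q) = (2*q)/((2*q)) = (2*q)*(1/(2*q)) = 1)
1/(2028 - w(2*A(6) + B(c))) = 1/(2028 - 1*1) = 1/(2028 - 1) = 1/2027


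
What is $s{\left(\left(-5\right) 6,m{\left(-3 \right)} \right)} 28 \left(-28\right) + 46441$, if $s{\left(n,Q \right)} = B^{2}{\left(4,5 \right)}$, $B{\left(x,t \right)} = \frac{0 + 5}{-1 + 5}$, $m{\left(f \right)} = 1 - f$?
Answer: $45216$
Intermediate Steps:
$B{\left(x,t \right)} = \frac{5}{4}$
$s{\left(n,Q \right)} = \frac{25}{16}$ ($s{\left(n,Q \right)} = \left(\frac{5}{4}\right)^{2} = \frac{25}{16}$)
$s{\left(\left(-5\right) 6,m{\left(-3 \right)} \right)} 28 \left(-28\right) + 46441 = \frac{25}{16} \cdot 28 \left(-28\right) + 46441 = \frac{175}{4} \left(-28\right) + 46441 = -1225 + 46441 = 45216$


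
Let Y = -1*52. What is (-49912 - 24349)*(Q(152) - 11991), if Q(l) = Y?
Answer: 894325223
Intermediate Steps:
Y = -52
Q(l) = -52
(-49912 - 24349)*(Q(152) - 11991) = (-49912 - 24349)*(-52 - 11991) = -74261*(-12043) = 894325223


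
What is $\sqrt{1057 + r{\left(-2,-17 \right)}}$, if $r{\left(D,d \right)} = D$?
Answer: $\sqrt{1055} \approx 32.481$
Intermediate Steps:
$\sqrt{1057 + r{\left(-2,-17 \right)}} = \sqrt{1057 - 2} = \sqrt{1055}$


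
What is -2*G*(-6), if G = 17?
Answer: 204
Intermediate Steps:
-2*G*(-6) = -2*17*(-6) = -34*(-6) = 204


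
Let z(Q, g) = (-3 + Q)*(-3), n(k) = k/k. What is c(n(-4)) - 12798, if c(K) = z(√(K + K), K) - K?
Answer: -12790 - 3*√2 ≈ -12794.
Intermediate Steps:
n(k) = 1
z(Q, g) = 9 - 3*Q
c(K) = 9 - K - 3*√2*√K (c(K) = (9 - 3*√(K + K)) - K = (9 - 3*√2*√K) - K = 9 - K - 3*√2*√K)
c(n(-4)) - 12798 = (9 - 1*1 - 3*√2*√1) - 12798 = (9 - 1 - 3*√2*1) - 12798 = (9 - 1 - 3*√2) - 12798 = (8 - 3*√2) - 12798 = -12790 - 3*√2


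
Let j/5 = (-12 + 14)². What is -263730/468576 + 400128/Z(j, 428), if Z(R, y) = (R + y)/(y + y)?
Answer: 417946992667/546672 ≈ 7.6453e+5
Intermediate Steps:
j = 20 (j = 5*(-12 + 14)² = 5*2² = 5*4 = 20)
Z(R, y) = (R + y)/(2*y) (Z(R, y) = (R + y)/((2*y)) = (R + y)*(1/(2*y)) = (R + y)/(2*y))
-263730/468576 + 400128/Z(j, 428) = -263730/468576 + 400128/(((½)*(20 + 428)/428)) = -263730*1/468576 + 400128/(((½)*(1/428)*448)) = -43955/78096 + 400128/(56/107) = -43955/78096 + 400128*(107/56) = -43955/78096 + 5351712/7 = 417946992667/546672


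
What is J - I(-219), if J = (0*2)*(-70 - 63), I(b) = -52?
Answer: 52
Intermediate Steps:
J = 0 (J = 0*(-133) = 0)
J - I(-219) = 0 - 1*(-52) = 0 + 52 = 52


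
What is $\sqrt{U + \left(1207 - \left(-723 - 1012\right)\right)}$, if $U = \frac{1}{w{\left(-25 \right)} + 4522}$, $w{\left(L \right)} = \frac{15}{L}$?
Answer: $\frac{\sqrt{1503587025993}}{22607} \approx 54.24$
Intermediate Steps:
$U = \frac{5}{22607}$ ($U = \frac{1}{\frac{15}{-25} + 4522} = \frac{1}{15 \left(- \frac{1}{25}\right) + 4522} = \frac{1}{- \frac{3}{5} + 4522} = \frac{1}{\frac{22607}{5}} = \frac{5}{22607} \approx 0.00022117$)
$\sqrt{U + \left(1207 - \left(-723 - 1012\right)\right)} = \sqrt{\frac{5}{22607} + \left(1207 - \left(-723 - 1012\right)\right)} = \sqrt{\frac{5}{22607} + \left(1207 - -1735\right)} = \sqrt{\frac{5}{22607} + \left(1207 + 1735\right)} = \sqrt{\frac{5}{22607} + 2942} = \sqrt{\frac{66509799}{22607}} = \frac{\sqrt{1503587025993}}{22607}$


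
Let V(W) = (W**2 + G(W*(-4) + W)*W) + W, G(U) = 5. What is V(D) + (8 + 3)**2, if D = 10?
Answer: 281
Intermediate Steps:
V(W) = W**2 + 6*W (V(W) = (W**2 + 5*W) + W = W**2 + 6*W)
V(D) + (8 + 3)**2 = 10*(6 + 10) + (8 + 3)**2 = 10*16 + 11**2 = 160 + 121 = 281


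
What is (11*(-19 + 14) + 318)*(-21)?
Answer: -5523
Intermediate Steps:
(11*(-19 + 14) + 318)*(-21) = (11*(-5) + 318)*(-21) = (-55 + 318)*(-21) = 263*(-21) = -5523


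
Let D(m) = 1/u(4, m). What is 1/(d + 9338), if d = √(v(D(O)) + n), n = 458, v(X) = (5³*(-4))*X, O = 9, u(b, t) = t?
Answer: 42021/392390287 - 3*√3622/784780574 ≈ 0.00010686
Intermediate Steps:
D(m) = 1/m
v(X) = -500*X (v(X) = (125*(-4))*X = -500*X)
d = √3622/3 (d = √(-500/9 + 458) = √(3622/9) = √3622/3 ≈ 20.061)
1/(d + 9338) = 1/(√3622/3 + 9338) = 1/(9338 + √3622/3)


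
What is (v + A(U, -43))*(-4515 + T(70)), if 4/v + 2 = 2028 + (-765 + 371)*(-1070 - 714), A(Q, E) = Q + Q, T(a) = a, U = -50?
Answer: 156668905610/352461 ≈ 4.4450e+5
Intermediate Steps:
A(Q, E) = 2*Q
v = 2/352461 (v = 4/(-2 + (2028 + (-765 + 371)*(-1070 - 714))) = 4/(-2 + (2028 - 394*(-1784))) = 4/(-2 + (2028 + 702896)) = 4/(-2 + 704924) = 4/704922 = 4*(1/704922) = 2/352461 ≈ 5.6744e-6)
(v + A(U, -43))*(-4515 + T(70)) = (2/352461 + 2*(-50))*(-4515 + 70) = (2/352461 - 100)*(-4445) = -35246098/352461*(-4445) = 156668905610/352461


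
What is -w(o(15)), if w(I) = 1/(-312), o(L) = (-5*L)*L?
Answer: 1/312 ≈ 0.0032051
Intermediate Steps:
o(L) = -5*L²
w(I) = -1/312
-w(o(15)) = -1*(-1/312) = 1/312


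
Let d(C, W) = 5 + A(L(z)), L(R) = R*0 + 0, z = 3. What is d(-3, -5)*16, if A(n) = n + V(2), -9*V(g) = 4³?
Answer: -304/9 ≈ -33.778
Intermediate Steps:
L(R) = 0 (L(R) = 0 + 0 = 0)
V(g) = -64/9 (V(g) = -⅑*4³ = -⅑*64 = -64/9)
A(n) = -64/9 + n (A(n) = n - 64/9 = -64/9 + n)
d(C, W) = -19/9 (d(C, W) = 5 + (-64/9 + 0) = 5 - 64/9 = -19/9)
d(-3, -5)*16 = -19/9*16 = -304/9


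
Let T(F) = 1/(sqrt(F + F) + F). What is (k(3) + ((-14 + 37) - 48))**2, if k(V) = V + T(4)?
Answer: 3699/8 + 43*sqrt(2)/4 ≈ 477.58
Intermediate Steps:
T(F) = 1/(F + sqrt(2)*sqrt(F)) (T(F) = 1/(sqrt(2*F) + F) = 1/(sqrt(2)*sqrt(F) + F) = 1/(F + sqrt(2)*sqrt(F)))
k(V) = V + 1/(4 + 2*sqrt(2)) (k(V) = V + 1/(4 + sqrt(2)*sqrt(4)) = V + 1/(4 + sqrt(2)*2) = V + 1/(4 + 2*sqrt(2)))
(k(3) + ((-14 + 37) - 48))**2 = ((1/2 + 3 - sqrt(2)/4) + ((-14 + 37) - 48))**2 = ((7/2 - sqrt(2)/4) + (23 - 48))**2 = ((7/2 - sqrt(2)/4) - 25)**2 = (-43/2 - sqrt(2)/4)**2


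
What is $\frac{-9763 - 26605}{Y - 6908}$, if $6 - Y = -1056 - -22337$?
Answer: $\frac{36368}{28183} \approx 1.2904$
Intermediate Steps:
$Y = -21275$ ($Y = 6 - \left(-1056 - -22337\right) = 6 - \left(-1056 + 22337\right) = 6 - 21281 = -21275$)
$\frac{-9763 - 26605}{Y - 6908} = \frac{-9763 - 26605}{-21275 - 6908} = - \frac{36368}{-28183} = \left(-36368\right) \left(- \frac{1}{28183}\right) = \frac{36368}{28183}$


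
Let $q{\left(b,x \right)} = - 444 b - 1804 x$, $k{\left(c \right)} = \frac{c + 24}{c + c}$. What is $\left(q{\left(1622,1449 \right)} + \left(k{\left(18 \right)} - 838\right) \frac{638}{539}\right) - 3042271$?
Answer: $- \frac{937481554}{147} \approx -6.3774 \cdot 10^{6}$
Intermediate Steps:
$k{\left(c \right)} = \frac{24 + c}{2 c}$
$q{\left(b,x \right)} = - 1804 x - 444 b$
$\left(q{\left(1622,1449 \right)} + \left(k{\left(18 \right)} - 838\right) \frac{638}{539}\right) - 3042271 = \left(\left(\left(-1804\right) 1449 - 720168\right) + \left(\frac{24 + 18}{2 \cdot 18} - 838\right) \frac{638}{539}\right) - 3042271 = \left(\left(-2613996 - 720168\right) + \left(\frac{1}{2} \cdot \frac{1}{18} \cdot 42 - 838\right) 638 \cdot \frac{1}{539}\right) - 3042271 = \left(-3334164 + \left(\frac{7}{6} - 838\right) \frac{58}{49}\right) - 3042271 = \left(-3334164 - \frac{145609}{147}\right) - 3042271 = - \frac{490267717}{147} - 3042271 = - \frac{937481554}{147}$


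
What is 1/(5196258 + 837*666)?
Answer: 1/5753700 ≈ 1.7380e-7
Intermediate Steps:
1/(5196258 + 837*666) = 1/(5196258 + 557442) = 1/5753700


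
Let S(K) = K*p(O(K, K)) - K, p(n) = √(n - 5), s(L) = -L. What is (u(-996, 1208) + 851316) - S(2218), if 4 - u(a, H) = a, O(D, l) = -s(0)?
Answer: 854534 - 2218*I*√5 ≈ 8.5453e+5 - 4959.6*I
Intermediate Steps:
O(D, l) = 0 (O(D, l) = -(-1)*0 = -1*0 = 0)
u(a, H) = 4 - a
p(n) = √(-5 + n)
S(K) = -K + I*K*√5 (S(K) = K*√(-5 + 0) - K = K*√(-5) - K = K*(I*√5) - K = I*K*√5 - K = -K + I*K*√5)
(u(-996, 1208) + 851316) - S(2218) = ((4 - 1*(-996)) + 851316) - 2218*(-1 + I*√5) = ((4 + 996) + 851316) - (-2218 + 2218*I*√5) = (1000 + 851316) + (2218 - 2218*I*√5) = 852316 + (2218 - 2218*I*√5) = 854534 - 2218*I*√5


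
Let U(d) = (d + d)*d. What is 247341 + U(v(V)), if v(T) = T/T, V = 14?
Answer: 247343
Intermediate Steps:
v(T) = 1
U(d) = 2*d**2 (U(d) = (2*d)*d = 2*d**2)
247341 + U(v(V)) = 247341 + 2*1**2 = 247341 + 2*1 = 247341 + 2 = 247343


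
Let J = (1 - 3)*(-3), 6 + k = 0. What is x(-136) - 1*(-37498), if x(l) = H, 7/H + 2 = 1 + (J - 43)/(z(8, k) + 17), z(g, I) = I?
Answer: 1799827/48 ≈ 37496.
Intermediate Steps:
k = -6 (k = -6 + 0 = -6)
J = 6 (J = -2*(-3) = 6)
H = -77/48 (H = 7/(-2 + (1 + (6 - 43)/(-6 + 17))) = 7/(-2 + (1 - 37/11)) = 7/(-2 - 26/11) = 7/(-48/11) = 7*(-11/48) = -77/48 ≈ -1.6042)
x(l) = -77/48
x(-136) - 1*(-37498) = -77/48 - 1*(-37498) = -77/48 + 37498 = 1799827/48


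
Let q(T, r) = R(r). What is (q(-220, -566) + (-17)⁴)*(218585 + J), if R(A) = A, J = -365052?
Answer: -12150169985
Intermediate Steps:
q(T, r) = r
(q(-220, -566) + (-17)⁴)*(218585 + J) = (-566 + (-17)⁴)*(218585 - 365052) = (-566 + 83521)*(-146467) = 82955*(-146467) = -12150169985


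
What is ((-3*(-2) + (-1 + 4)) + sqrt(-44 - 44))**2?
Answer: -7 + 36*I*sqrt(22) ≈ -7.0 + 168.85*I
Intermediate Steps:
((-3*(-2) + (-1 + 4)) + sqrt(-44 - 44))**2 = ((6 + 3) + sqrt(-88))**2 = (9 + 2*I*sqrt(22))**2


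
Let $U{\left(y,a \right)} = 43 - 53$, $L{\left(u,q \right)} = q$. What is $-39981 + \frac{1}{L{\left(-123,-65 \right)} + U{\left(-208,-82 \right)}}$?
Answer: $- \frac{2998576}{75} \approx -39981.0$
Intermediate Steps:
$U{\left(y,a \right)} = -10$
$-39981 + \frac{1}{L{\left(-123,-65 \right)} + U{\left(-208,-82 \right)}} = -39981 + \frac{1}{-65 - 10} = -39981 + \frac{1}{-75} = -39981 - \frac{1}{75} = - \frac{2998576}{75}$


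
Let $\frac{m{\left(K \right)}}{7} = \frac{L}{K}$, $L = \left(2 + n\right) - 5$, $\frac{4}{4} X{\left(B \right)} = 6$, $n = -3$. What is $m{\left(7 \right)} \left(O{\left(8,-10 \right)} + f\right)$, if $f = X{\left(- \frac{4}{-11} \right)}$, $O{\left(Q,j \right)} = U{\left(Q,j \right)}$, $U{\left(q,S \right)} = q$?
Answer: $-84$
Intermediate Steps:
$X{\left(B \right)} = 6$
$L = -6$ ($L = \left(2 - 3\right) - 5 = -1 - 5 = -6$)
$O{\left(Q,j \right)} = Q$
$f = 6$
$m{\left(K \right)} = - \frac{42}{K}$ ($m{\left(K \right)} = 7 \left(- \frac{6}{K}\right) = - \frac{42}{K}$)
$m{\left(7 \right)} \left(O{\left(8,-10 \right)} + f\right) = - \frac{42}{7} \left(8 + 6\right) = \left(-42\right) \frac{1}{7} \cdot 14 = \left(-6\right) 14 = -84$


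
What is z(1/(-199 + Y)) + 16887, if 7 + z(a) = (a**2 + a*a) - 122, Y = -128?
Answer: 1791916184/106929 ≈ 16758.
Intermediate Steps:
z(a) = -129 + 2*a**2 (z(a) = -7 + ((a**2 + a*a) - 122) = -7 + ((a**2 + a**2) - 122) = -7 + (2*a**2 - 122) = -7 + (-122 + 2*a**2) = -129 + 2*a**2)
z(1/(-199 + Y)) + 16887 = (-129 + 2*(1/(-199 - 128))**2) + 16887 = (-129 + 2*(1/(-327))**2) + 16887 = (-129 + 2*(-1/327)**2) + 16887 = (-129 + 2*(1/106929)) + 16887 = (-129 + 2/106929) + 16887 = -13793839/106929 + 16887 = 1791916184/106929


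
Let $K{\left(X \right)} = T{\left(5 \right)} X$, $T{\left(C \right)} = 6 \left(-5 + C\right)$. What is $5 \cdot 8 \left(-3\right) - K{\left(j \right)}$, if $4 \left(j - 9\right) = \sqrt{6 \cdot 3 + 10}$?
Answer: $-120$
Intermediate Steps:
$T{\left(C \right)} = -30 + 6 C$
$j = 9 + \frac{\sqrt{7}}{2}$ ($j = 9 + \frac{\sqrt{6 \cdot 3 + 10}}{4} = 9 + \frac{\sqrt{18 + 10}}{4} = 9 + \frac{\sqrt{28}}{4} = 9 + \frac{2 \sqrt{7}}{4} = 9 + \frac{\sqrt{7}}{2} \approx 10.323$)
$K{\left(X \right)} = 0$ ($K{\left(X \right)} = \left(-30 + 6 \cdot 5\right) X = \left(-30 + 30\right) X = 0 X = 0$)
$5 \cdot 8 \left(-3\right) - K{\left(j \right)} = 5 \cdot 8 \left(-3\right) - 0 = 40 \left(-3\right) + 0 = -120 + 0 = -120$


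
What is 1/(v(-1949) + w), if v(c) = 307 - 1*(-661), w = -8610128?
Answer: -1/8609160 ≈ -1.1616e-7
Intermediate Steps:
v(c) = 968 (v(c) = 307 + 661 = 968)
1/(v(-1949) + w) = 1/(968 - 8610128) = 1/(-8609160) = -1/8609160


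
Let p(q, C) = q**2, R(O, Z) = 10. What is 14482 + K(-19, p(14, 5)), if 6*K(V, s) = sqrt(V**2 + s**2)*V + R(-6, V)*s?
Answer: 44426/3 - 19*sqrt(38777)/6 ≈ 14185.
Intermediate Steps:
K(V, s) = 5*s/3 + V*sqrt(V**2 + s**2)/6 (K(V, s) = (sqrt(V**2 + s**2)*V + 10*s)/6 = (V*sqrt(V**2 + s**2) + 10*s)/6 = (10*s + V*sqrt(V**2 + s**2))/6 = 5*s/3 + V*sqrt(V**2 + s**2)/6)
14482 + K(-19, p(14, 5)) = 14482 + ((5/3)*14**2 + (1/6)*(-19)*sqrt((-19)**2 + (14**2)**2)) = 14482 + ((5/3)*196 + (1/6)*(-19)*sqrt(361 + 196**2)) = 14482 + (980/3 + (1/6)*(-19)*sqrt(361 + 38416)) = 14482 + (980/3 + (1/6)*(-19)*sqrt(38777)) = 14482 + (980/3 - 19*sqrt(38777)/6) = 44426/3 - 19*sqrt(38777)/6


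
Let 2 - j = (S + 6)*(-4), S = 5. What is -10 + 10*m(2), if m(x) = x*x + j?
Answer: 490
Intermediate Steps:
j = 46 (j = 2 - (5 + 6)*(-4) = 2 - 11*(-4) = 2 - 1*(-44) = 2 + 44 = 46)
m(x) = 46 + x² (m(x) = x*x + 46 = x² + 46 = 46 + x²)
-10 + 10*m(2) = -10 + 10*(46 + 2²) = -10 + 10*(46 + 4) = -10 + 10*50 = -10 + 500 = 490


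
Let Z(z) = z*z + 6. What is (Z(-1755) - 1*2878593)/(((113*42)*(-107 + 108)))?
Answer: 33573/791 ≈ 42.444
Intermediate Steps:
Z(z) = 6 + z² (Z(z) = z² + 6 = 6 + z²)
(Z(-1755) - 1*2878593)/(((113*42)*(-107 + 108))) = ((6 + (-1755)²) - 1*2878593)/(((113*42)*(-107 + 108))) = ((6 + 3080025) - 2878593)/((4746*1)) = (3080031 - 2878593)/4746 = 201438*(1/4746) = 33573/791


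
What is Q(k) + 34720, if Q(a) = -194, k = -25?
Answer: 34526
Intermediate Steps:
Q(k) + 34720 = -194 + 34720 = 34526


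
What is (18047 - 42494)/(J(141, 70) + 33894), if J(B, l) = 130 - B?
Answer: -24447/33883 ≈ -0.72151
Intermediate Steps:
(18047 - 42494)/(J(141, 70) + 33894) = (18047 - 42494)/((130 - 1*141) + 33894) = -24447/((130 - 141) + 33894) = -24447/(-11 + 33894) = -24447/33883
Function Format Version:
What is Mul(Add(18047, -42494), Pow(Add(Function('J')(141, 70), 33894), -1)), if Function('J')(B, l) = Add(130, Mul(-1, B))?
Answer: Rational(-24447, 33883) ≈ -0.72151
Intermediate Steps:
Mul(Add(18047, -42494), Pow(Add(Function('J')(141, 70), 33894), -1)) = Mul(Add(18047, -42494), Pow(Add(Add(130, Mul(-1, 141)), 33894), -1)) = Mul(-24447, Pow(Add(Add(130, -141), 33894), -1)) = Mul(-24447, Pow(Add(-11, 33894), -1)) = Mul(-24447, Pow(33883, -1)) = Mul(-24447, Rational(1, 33883)) = Rational(-24447, 33883)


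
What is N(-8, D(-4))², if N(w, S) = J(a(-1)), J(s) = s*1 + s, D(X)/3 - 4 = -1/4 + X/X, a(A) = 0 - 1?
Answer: 4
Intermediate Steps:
a(A) = -1
D(X) = 57/4 (D(X) = 12 + 3*(-1/4 + X/X) = 12 + 3*(-1*¼ + 1) = 12 + 3*(-¼ + 1) = 12 + 3*(¾) = 12 + 9/4 = 57/4)
J(s) = 2*s (J(s) = s + s = 2*s)
N(w, S) = -2 (N(w, S) = 2*(-1) = -2)
N(-8, D(-4))² = (-2)² = 4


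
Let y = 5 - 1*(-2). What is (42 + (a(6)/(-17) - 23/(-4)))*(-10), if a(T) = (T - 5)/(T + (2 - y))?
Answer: -16215/34 ≈ -476.91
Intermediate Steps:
y = 7 (y = 5 + 2 = 7)
a(T) = 1 (a(T) = (T - 5)/(T + (2 - 1*7)) = (-5 + T)/(T + (2 - 7)) = (-5 + T)/(T - 5) = (-5 + T)/(-5 + T) = 1)
(42 + (a(6)/(-17) - 23/(-4)))*(-10) = (42 + (1/(-17) - 23/(-4)))*(-10) = (42 + (1*(-1/17) - 23*(-¼)))*(-10) = (42 + (-1/17 + 23/4))*(-10) = (42 + 387/68)*(-10) = (3243/68)*(-10) = -16215/34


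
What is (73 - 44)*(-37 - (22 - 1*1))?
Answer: -1682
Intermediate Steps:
(73 - 44)*(-37 - (22 - 1*1)) = 29*(-37 - (22 - 1)) = 29*(-37 - 1*21) = 29*(-37 - 21) = 29*(-58) = -1682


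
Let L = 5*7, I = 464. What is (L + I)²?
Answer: 249001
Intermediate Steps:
L = 35
(L + I)² = (35 + 464)² = 499² = 249001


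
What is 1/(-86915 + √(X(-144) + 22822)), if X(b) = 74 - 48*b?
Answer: -86915/7554187417 - 36*√23/7554187417 ≈ -1.1528e-5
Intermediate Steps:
X(b) = 74 - 48*b
1/(-86915 + √(X(-144) + 22822)) = 1/(-86915 + √((74 - 48*(-144)) + 22822)) = 1/(-86915 + √((74 + 6912) + 22822)) = 1/(-86915 + √(6986 + 22822)) = 1/(-86915 + √29808) = 1/(-86915 + 36*√23)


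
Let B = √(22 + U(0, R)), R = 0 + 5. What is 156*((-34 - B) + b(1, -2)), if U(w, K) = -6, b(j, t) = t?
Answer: -6240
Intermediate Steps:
R = 5
B = 4 (B = √(22 - 6) = √16 = 4)
156*((-34 - B) + b(1, -2)) = 156*((-34 - 1*4) - 2) = 156*((-34 - 4) - 2) = 156*(-38 - 2) = 156*(-40) = -6240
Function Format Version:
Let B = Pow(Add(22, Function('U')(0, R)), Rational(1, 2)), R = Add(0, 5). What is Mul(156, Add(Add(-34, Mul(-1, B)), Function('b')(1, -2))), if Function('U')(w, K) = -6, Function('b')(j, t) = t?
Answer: -6240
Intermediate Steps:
R = 5
B = 4 (B = Pow(Add(22, -6), Rational(1, 2)) = Pow(16, Rational(1, 2)) = 4)
Mul(156, Add(Add(-34, Mul(-1, B)), Function('b')(1, -2))) = Mul(156, Add(Add(-34, Mul(-1, 4)), -2)) = Mul(156, Add(Add(-34, -4), -2)) = Mul(156, Add(-38, -2)) = Mul(156, -40) = -6240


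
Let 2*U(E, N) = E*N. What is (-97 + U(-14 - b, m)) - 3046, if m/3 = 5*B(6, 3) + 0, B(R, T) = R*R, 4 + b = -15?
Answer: -1793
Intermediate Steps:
b = -19 (b = -4 - 15 = -19)
B(R, T) = R²
m = 540 (m = 3*(5*6² + 0) = 3*(5*36 + 0) = 3*(180 + 0) = 3*180 = 540)
U(E, N) = E*N/2 (U(E, N) = (E*N)/2 = E*N/2)
(-97 + U(-14 - b, m)) - 3046 = (-97 + (½)*(-14 - 1*(-19))*540) - 3046 = (-97 + (½)*(-14 + 19)*540) - 3046 = (-97 + (½)*5*540) - 3046 = (-97 + 1350) - 3046 = 1253 - 3046 = -1793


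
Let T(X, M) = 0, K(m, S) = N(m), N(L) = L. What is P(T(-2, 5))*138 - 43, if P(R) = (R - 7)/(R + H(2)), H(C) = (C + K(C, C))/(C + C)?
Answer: -1009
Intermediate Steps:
K(m, S) = m
H(C) = 1 (H(C) = (C + C)/(C + C) = (2*C)/((2*C)) = (2*C)*(1/(2*C)) = 1)
P(R) = (-7 + R)/(1 + R) (P(R) = (R - 7)/(R + 1) = (-7 + R)/(1 + R))
P(T(-2, 5))*138 - 43 = ((-7 + 0)/(1 + 0))*138 - 43 = (-7/1)*138 - 43 = (1*(-7))*138 - 43 = -7*138 - 43 = -966 - 43 = -1009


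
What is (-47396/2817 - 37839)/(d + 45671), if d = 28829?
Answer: -106639859/209866500 ≈ -0.50813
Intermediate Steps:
(-47396/2817 - 37839)/(d + 45671) = (-47396/2817 - 37839)/(28829 + 45671) = (-47396*1/2817 - 37839)/74500 = (-47396/2817 - 37839)*(1/74500) = -106639859/2817*1/74500 = -106639859/209866500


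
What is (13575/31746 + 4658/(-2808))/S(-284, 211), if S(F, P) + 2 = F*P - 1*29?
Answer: 703553/34259965740 ≈ 2.0536e-5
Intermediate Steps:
S(F, P) = -31 + F*P (S(F, P) = -2 + (F*P - 1*29) = -2 + (F*P - 29) = -2 + (-29 + F*P) = -31 + F*P)
(13575/31746 + 4658/(-2808))/S(-284, 211) = (13575/31746 + 4658/(-2808))/(-31 - 284*211) = (13575*(1/31746) + 4658*(-1/2808))/(-31 - 59924) = (4525/10582 - 2329/1404)/(-59955) = -703553/571428*(-1/59955) = 703553/34259965740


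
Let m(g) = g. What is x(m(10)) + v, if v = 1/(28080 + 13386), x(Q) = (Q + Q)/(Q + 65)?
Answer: 18431/69110 ≈ 0.26669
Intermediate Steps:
x(Q) = 2*Q/(65 + Q) (x(Q) = (2*Q)/(65 + Q) = 2*Q/(65 + Q))
v = 1/41466 ≈ 2.4116e-5
x(m(10)) + v = 2*10/(65 + 10) + 1/41466 = 2*10/75 + 1/41466 = 2*10*(1/75) + 1/41466 = 4/15 + 1/41466 = 18431/69110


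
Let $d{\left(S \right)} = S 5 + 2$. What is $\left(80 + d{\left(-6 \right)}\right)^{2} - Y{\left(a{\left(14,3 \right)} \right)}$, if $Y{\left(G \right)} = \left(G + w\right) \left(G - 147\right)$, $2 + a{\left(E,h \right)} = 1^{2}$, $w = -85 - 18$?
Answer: $-12688$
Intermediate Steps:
$d{\left(S \right)} = 2 + 5 S$ ($d{\left(S \right)} = 5 S + 2 = 2 + 5 S$)
$w = -103$ ($w = -85 - 18 = -103$)
$a{\left(E,h \right)} = -1$ ($a{\left(E,h \right)} = -2 + 1^{2} = -2 + 1 = -1$)
$Y{\left(G \right)} = \left(-147 + G\right) \left(-103 + G\right)$ ($Y{\left(G \right)} = \left(G - 103\right) \left(G - 147\right) = \left(-103 + G\right) \left(-147 + G\right) = \left(-147 + G\right) \left(-103 + G\right)$)
$\left(80 + d{\left(-6 \right)}\right)^{2} - Y{\left(a{\left(14,3 \right)} \right)} = \left(80 + \left(2 + 5 \left(-6\right)\right)\right)^{2} - \left(15141 + \left(-1\right)^{2} - -250\right) = \left(80 + \left(2 - 30\right)\right)^{2} - \left(15141 + 1 + 250\right) = \left(80 - 28\right)^{2} - 15392 = 52^{2} - 15392 = 2704 - 15392 = -12688$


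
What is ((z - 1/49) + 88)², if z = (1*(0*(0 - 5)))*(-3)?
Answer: 18584721/2401 ≈ 7740.4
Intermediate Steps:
z = 0 (z = (1*(0*(-5)))*(-3) = (1*0)*(-3) = 0*(-3) = 0)
((z - 1/49) + 88)² = ((0 - 1/49) + 88)² = (-1/49 + 88)² = (4311/49)² = 18584721/2401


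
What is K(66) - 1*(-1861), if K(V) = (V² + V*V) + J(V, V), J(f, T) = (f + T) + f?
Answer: 10771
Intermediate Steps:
J(f, T) = T + 2*f (J(f, T) = (T + f) + f = T + 2*f)
K(V) = 2*V² + 3*V (K(V) = (V² + V*V) + (V + 2*V) = (V² + V²) + 3*V = 2*V² + 3*V)
K(66) - 1*(-1861) = 66*(3 + 2*66) - 1*(-1861) = 66*(3 + 132) + 1861 = 66*135 + 1861 = 8910 + 1861 = 10771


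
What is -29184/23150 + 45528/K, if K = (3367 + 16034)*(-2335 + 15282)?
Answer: -1221586947208/969154482175 ≈ -1.2605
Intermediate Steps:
K = 251184747 (K = 19401*12947 = 251184747)
-29184/23150 + 45528/K = -29184/23150 + 45528/251184747 = -29184*1/23150 + 45528*(1/251184747) = -14592/11575 + 15176/83728249 = -1221586947208/969154482175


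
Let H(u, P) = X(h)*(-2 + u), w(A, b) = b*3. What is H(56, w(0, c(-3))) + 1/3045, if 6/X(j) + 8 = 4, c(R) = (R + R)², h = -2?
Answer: -246644/3045 ≈ -81.000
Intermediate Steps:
c(R) = 4*R² (c(R) = (2*R)² = 4*R²)
X(j) = -3/2 (X(j) = 6/(-8 + 4) = 6/(-4) = 6*(-¼) = -3/2)
w(A, b) = 3*b
H(u, P) = 3 - 3*u/2 (H(u, P) = -3*(-2 + u)/2 = 3 - 3*u/2)
H(56, w(0, c(-3))) + 1/3045 = (3 - 3/2*56) + 1/3045 = (3 - 84) + 1/3045 = -81 + 1/3045 = -246644/3045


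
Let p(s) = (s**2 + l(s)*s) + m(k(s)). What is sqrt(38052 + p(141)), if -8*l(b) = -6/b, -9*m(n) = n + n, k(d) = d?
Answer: sqrt(2084487)/6 ≈ 240.63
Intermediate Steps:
m(n) = -2*n/9 (m(n) = -(n + n)/9 = -2*n/9)
l(b) = 3/(4*b) (l(b) = -(-3)/(4*b) = 3/(4*b))
p(s) = 3/4 + s**2 - 2*s/9 (p(s) = (s**2 + (3/(4*s))*s) - 2*s/9 = (s**2 + 3/4) - 2*s/9 = (3/4 + s**2) - 2*s/9 = 3/4 + s**2 - 2*s/9)
sqrt(38052 + p(141)) = sqrt(38052 + (3/4 + 141**2 - 2/9*141)) = sqrt(38052 + (3/4 + 19881 - 94/3)) = sqrt(38052 + 238205/12) = sqrt(694829/12) = sqrt(2084487)/6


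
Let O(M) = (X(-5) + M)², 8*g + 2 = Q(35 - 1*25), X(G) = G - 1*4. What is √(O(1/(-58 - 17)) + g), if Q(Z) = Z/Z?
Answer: √7300366/300 ≈ 9.0064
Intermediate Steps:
X(G) = -4 + G (X(G) = G - 4 = -4 + G)
Q(Z) = 1
g = -⅛ (g = -¼ + (⅛)*1 = -¼ + ⅛ = -⅛ ≈ -0.12500)
O(M) = (-9 + M)² (O(M) = ((-4 - 5) + M)² = (-9 + M)²)
√(O(1/(-58 - 17)) + g) = √((-9 + 1/(-58 - 17))² - ⅛) = √((-9 + 1/(-75))² - ⅛) = √((-9 - 1/75)² - ⅛) = √((-676/75)² - ⅛) = √(456976/5625 - ⅛) = √(3650183/45000) = √7300366/300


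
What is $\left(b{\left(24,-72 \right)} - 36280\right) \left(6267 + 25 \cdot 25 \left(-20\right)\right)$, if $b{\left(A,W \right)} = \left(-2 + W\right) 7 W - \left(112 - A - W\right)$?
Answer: $-5335448$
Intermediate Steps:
$b{\left(A,W \right)} = -112 + A + W + W \left(-14 + 7 W\right)$ ($b{\left(A,W \right)} = \left(-14 + 7 W\right) W + \left(-112 + A + W\right) = W \left(-14 + 7 W\right) + \left(-112 + A + W\right) = -112 + A + W + W \left(-14 + 7 W\right)$)
$\left(b{\left(24,-72 \right)} - 36280\right) \left(6267 + 25 \cdot 25 \left(-20\right)\right) = \left(\left(-112 + 24 - -936 + 7 \left(-72\right)^{2}\right) - 36280\right) \left(6267 + 25 \cdot 25 \left(-20\right)\right) = \left(\left(-112 + 24 + 936 + 7 \cdot 5184\right) - 36280\right) \left(6267 + 625 \left(-20\right)\right) = \left(\left(-112 + 24 + 936 + 36288\right) - 36280\right) \left(6267 - 12500\right) = \left(37136 - 36280\right) \left(-6233\right) = 856 \left(-6233\right) = -5335448$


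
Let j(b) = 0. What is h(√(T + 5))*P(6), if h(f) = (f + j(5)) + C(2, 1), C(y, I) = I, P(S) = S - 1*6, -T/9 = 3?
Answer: 0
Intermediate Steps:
T = -27 (T = -9*3 = -27)
P(S) = -6 + S (P(S) = S - 6 = -6 + S)
h(f) = 1 + f (h(f) = (f + 0) + 1 = f + 1 = 1 + f)
h(√(T + 5))*P(6) = (1 + √(-27 + 5))*(-6 + 6) = (1 + √(-22))*0 = (1 + I*√22)*0 = 0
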